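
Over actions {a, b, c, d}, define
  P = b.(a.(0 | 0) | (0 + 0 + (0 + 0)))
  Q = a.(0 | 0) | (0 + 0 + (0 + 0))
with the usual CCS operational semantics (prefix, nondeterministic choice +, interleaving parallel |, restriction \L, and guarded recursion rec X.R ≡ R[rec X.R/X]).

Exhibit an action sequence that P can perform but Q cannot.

LTS(P): 3 reachable states
  u0 = b.(a.(0 | 0) | (0 + 0 + (0 + 0))) → -b-> u1
  u1 = a.(0 | 0) | (0 + 0 + (0 + 0)) → -a-> u2
  u2 = 0 | 0 | (0 + 0 + (0 + 0)) → ∅
LTS(Q): 2 reachable states
  v0 = a.(0 | 0) | (0 + 0 + (0 + 0)) → -a-> v1
  v1 = 0 | 0 | (0 + 0 + (0 + 0)) → ∅
Executing b from P (initial set {u0}):
  [1] b ⇒ {u1}
  P completes σ.
Executing b from Q (initial set {v0}):
  [1] b ⇒ ∅  — Q cannot continue

b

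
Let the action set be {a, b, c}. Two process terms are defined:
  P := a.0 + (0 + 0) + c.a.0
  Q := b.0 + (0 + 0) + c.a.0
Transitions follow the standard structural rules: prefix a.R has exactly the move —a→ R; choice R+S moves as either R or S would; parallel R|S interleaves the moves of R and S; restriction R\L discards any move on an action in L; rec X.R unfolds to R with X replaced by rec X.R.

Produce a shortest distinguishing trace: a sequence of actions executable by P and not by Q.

a

P's transition system — 3 states:
  m0 = a.0 + (0 + 0) + c.a.0 ⊢ =a=> m1, =c=> m2
  m1 = 0 ⊢ deadlocked
  m2 = a.0 ⊢ =a=> m1
Q's transition system — 3 states:
  n0 = b.0 + (0 + 0) + c.a.0 ⊢ =b=> n1, =c=> n2
  n1 = 0 ⊢ deadlocked
  n2 = a.0 ⊢ =a=> n1
Run σ = ⟨a⟩ on P: start {m0}
  [1] a ⇒ {m1}
  P completes σ.
Run σ = ⟨a⟩ on Q: start {n0}
  [1] a ⇒ no successor for Q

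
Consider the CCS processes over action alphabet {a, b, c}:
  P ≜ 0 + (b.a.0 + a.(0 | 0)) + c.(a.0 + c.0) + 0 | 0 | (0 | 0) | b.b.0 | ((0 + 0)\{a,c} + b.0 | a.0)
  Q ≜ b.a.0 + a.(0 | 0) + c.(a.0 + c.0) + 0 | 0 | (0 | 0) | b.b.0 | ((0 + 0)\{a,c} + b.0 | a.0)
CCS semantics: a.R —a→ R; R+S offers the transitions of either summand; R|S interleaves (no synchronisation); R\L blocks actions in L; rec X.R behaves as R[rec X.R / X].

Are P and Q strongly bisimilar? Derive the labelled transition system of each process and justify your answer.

LTS(P): 16 reachable states
  m0 = 0 + (b.a.0 + a.(0 | 0)) + c.(a.0 + c.0) + 0 | 0 | (0 | 0) | b.b.0 | ((0 + 0)\{a,c} + b.0 | a.0) | --a--▸ m1, --a--▸ m2, --b--▸ m3, --b--▸ m4, --b--▸ m5, --c--▸ m6
  m1 = 0 | 0 | (no moves)
  m2 = 0 | 0 | (0 | 0) | b.b.0 | (b.0 | 0) | --b--▸ m7, --b--▸ m8
  m3 = 0 | 0 | (0 | 0) | b.0 | ((0 + 0)\{a,c} + b.0 | a.0) | --a--▸ m7, --b--▸ m10, --b--▸ m9
  m4 = 0 | 0 | (0 | 0) | b.b.0 | (0 | a.0) | --a--▸ m8, --b--▸ m10
  m5 = a.0 | --a--▸ m11
  m6 = a.0 + c.0 | --a--▸ m11, --c--▸ m11
  m7 = 0 | 0 | (0 | 0) | b.0 | (b.0 | 0) | --b--▸ m12, --b--▸ m13
  m8 = 0 | 0 | (0 | 0) | b.b.0 | (0 | 0) | --b--▸ m13
  m9 = 0 | 0 | (0 | 0) | 0 | ((0 + 0)\{a,c} + b.0 | a.0) | --a--▸ m12, --b--▸ m14
  m10 = 0 | 0 | (0 | 0) | b.0 | (0 | a.0) | --a--▸ m13, --b--▸ m14
  m11 = 0 | (no moves)
  m12 = 0 | 0 | (0 | 0) | 0 | (b.0 | 0) | --b--▸ m15
  m13 = 0 | 0 | (0 | 0) | b.0 | (0 | 0) | --b--▸ m15
  m14 = 0 | 0 | (0 | 0) | 0 | (0 | a.0) | --a--▸ m15
  m15 = 0 | 0 | (0 | 0) | 0 | (0 | 0) | (no moves)
LTS(Q): 16 reachable states
  n0 = b.a.0 + a.(0 | 0) + c.(a.0 + c.0) + 0 | 0 | (0 | 0) | b.b.0 | ((0 + 0)\{a,c} + b.0 | a.0) | --a--▸ n1, --a--▸ n2, --b--▸ n3, --b--▸ n4, --b--▸ n5, --c--▸ n6
  n1 = 0 | 0 | (no moves)
  n2 = 0 | 0 | (0 | 0) | b.b.0 | (b.0 | 0) | --b--▸ n7, --b--▸ n8
  n3 = 0 | 0 | (0 | 0) | b.0 | ((0 + 0)\{a,c} + b.0 | a.0) | --a--▸ n7, --b--▸ n10, --b--▸ n9
  n4 = 0 | 0 | (0 | 0) | b.b.0 | (0 | a.0) | --a--▸ n8, --b--▸ n10
  n5 = a.0 | --a--▸ n11
  n6 = a.0 + c.0 | --a--▸ n11, --c--▸ n11
  n7 = 0 | 0 | (0 | 0) | b.0 | (b.0 | 0) | --b--▸ n12, --b--▸ n13
  n8 = 0 | 0 | (0 | 0) | b.b.0 | (0 | 0) | --b--▸ n13
  n9 = 0 | 0 | (0 | 0) | 0 | ((0 + 0)\{a,c} + b.0 | a.0) | --a--▸ n12, --b--▸ n14
  n10 = 0 | 0 | (0 | 0) | b.0 | (0 | a.0) | --a--▸ n13, --b--▸ n14
  n11 = 0 | (no moves)
  n12 = 0 | 0 | (0 | 0) | 0 | (b.0 | 0) | --b--▸ n15
  n13 = 0 | 0 | (0 | 0) | b.0 | (0 | 0) | --b--▸ n15
  n14 = 0 | 0 | (0 | 0) | 0 | (0 | a.0) | --a--▸ n15
  n15 = 0 | 0 | (0 | 0) | 0 | (0 | 0) | (no moves)
Partition-refinement fixed point:
  B0 = {m0, n0}
  B1 = {m14, m5, n14, n5}
  B2 = {m1, m11, m15, n1, n11, n15}
  B3 = {m3, m4, n3, n4}
  B4 = {m7, m8, n7, n8}
  B5 = {m12, m13, n12, n13}
  B6 = {m10, m9, n10, n9}
  B7 = {m6, n6}
  B8 = {m2, n2}
m0 ∈ B0, n0 ∈ B0 → same block

P ~ Q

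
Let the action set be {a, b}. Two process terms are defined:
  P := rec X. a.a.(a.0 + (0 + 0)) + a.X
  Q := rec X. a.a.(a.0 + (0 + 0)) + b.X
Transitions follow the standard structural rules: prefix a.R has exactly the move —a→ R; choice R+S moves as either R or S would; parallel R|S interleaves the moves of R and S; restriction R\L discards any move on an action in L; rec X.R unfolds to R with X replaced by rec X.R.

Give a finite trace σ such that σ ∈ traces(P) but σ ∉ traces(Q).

P's transition system — 4 states:
  s0 = rec X. a.a.(a.0 + (0 + 0)) + a.X → =a=> s0, =a=> s1
  s1 = a.(a.0 + (0 + 0)) → =a=> s2
  s2 = a.0 + (0 + 0) → =a=> s3
  s3 = 0 → stopped
Q's transition system — 4 states:
  t0 = rec X. a.a.(a.0 + (0 + 0)) + b.X → =a=> t1, =b=> t0
  t1 = a.(a.0 + (0 + 0)) → =a=> t2
  t2 = a.0 + (0 + 0) → =a=> t3
  t3 = 0 → stopped
Executing aaaa from P (initial set {s0}):
  [1] a ⇒ {s0, s1}
  [2] a ⇒ {s0, s1, s2}
  [3] a ⇒ {s0, s1, s2, s3}
  [4] a ⇒ {s0, s1, s2, s3}
  ✓ P
Executing aaaa from Q (initial set {t0}):
  [1] a ⇒ {t1}
  [2] a ⇒ {t2}
  [3] a ⇒ {t3}
  [4] a ⇒ ∅ (Q stuck)

aaaa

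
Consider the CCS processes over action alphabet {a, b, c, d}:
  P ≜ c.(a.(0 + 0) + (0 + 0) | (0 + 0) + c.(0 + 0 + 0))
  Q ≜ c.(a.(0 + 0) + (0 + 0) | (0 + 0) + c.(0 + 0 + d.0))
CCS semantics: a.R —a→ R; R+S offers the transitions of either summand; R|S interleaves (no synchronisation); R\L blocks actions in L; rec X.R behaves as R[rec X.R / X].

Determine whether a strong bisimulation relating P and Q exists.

LTS(P): 4 reachable states
  p0 = c.(a.(0 + 0) + (0 + 0) | (0 + 0) + c.(0 + 0 + 0)) ⊢ -c-> p1
  p1 = a.(0 + 0) + (0 + 0) | (0 + 0) + c.(0 + 0 + 0) ⊢ -a-> p2, -c-> p3
  p2 = 0 + 0 ⊢ (no moves)
  p3 = 0 + 0 + 0 ⊢ (no moves)
LTS(Q): 5 reachable states
  q0 = c.(a.(0 + 0) + (0 + 0) | (0 + 0) + c.(0 + 0 + d.0)) ⊢ -c-> q1
  q1 = a.(0 + 0) + (0 + 0) | (0 + 0) + c.(0 + 0 + d.0) ⊢ -a-> q2, -c-> q3
  q2 = 0 + 0 ⊢ (no moves)
  q3 = 0 + 0 + d.0 ⊢ -d-> q4
  q4 = 0 ⊢ (no moves)
Bisimilarity quotient blocks:
  B0 = {p0}
  B1 = {p1}
  B2 = {p2, p3, q2, q4}
  B3 = {q0}
  B4 = {q1}
  B5 = {q3}
p0 ∈ B0, q0 ∈ B3 → different blocks

NO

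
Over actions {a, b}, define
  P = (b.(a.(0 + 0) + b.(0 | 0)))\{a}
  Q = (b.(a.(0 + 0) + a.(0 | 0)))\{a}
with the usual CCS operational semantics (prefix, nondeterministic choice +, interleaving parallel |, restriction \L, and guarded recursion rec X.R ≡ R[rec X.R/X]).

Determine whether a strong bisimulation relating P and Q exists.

LTS(P): 3 reachable states
  m0 = (b.(a.(0 + 0) + b.(0 | 0)))\{a} has moves -b-> m1
  m1 = (a.(0 + 0) + b.(0 | 0))\{a} has moves -b-> m2
  m2 = (0 | 0)\{a} has moves ·
LTS(Q): 2 reachable states
  n0 = (b.(a.(0 + 0) + a.(0 | 0)))\{a} has moves -b-> n1
  n1 = (a.(0 + 0) + a.(0 | 0))\{a} has moves ·
Coarsest stable partition (strong bisimilarity classes):
  B0 = {m0}
  B1 = {m1, n0}
  B2 = {m2, n1}
m0 ∈ B0, n0 ∈ B1 → different blocks

not bisimilar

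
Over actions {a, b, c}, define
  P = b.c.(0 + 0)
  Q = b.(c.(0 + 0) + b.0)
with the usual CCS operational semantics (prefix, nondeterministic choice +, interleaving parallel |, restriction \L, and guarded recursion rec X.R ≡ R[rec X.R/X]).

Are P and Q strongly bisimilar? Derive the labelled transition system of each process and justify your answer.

NO

LTS(P): 3 reachable states
  u0 = b.c.(0 + 0) | -b-> u1
  u1 = c.(0 + 0) | -c-> u2
  u2 = 0 + 0 | stopped
LTS(Q): 4 reachable states
  v0 = b.(c.(0 + 0) + b.0) | -b-> v1
  v1 = c.(0 + 0) + b.0 | -b-> v2, -c-> v3
  v2 = 0 | stopped
  v3 = 0 + 0 | stopped
Coarsest stable partition (strong bisimilarity classes):
  B0 = {u0}
  B1 = {u1}
  B2 = {u2, v2, v3}
  B3 = {v0}
  B4 = {v1}
u0 ∈ B0, v0 ∈ B3 → different blocks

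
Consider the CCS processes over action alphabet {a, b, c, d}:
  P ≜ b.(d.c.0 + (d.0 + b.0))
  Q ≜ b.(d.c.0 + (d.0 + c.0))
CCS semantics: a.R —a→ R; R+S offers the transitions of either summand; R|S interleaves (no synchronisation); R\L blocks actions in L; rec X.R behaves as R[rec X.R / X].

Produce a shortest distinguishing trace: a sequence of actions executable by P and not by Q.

bb

P's transition system — 4 states:
  m0 = b.(d.c.0 + (d.0 + b.0)) has moves -b-> m1
  m1 = d.c.0 + (d.0 + b.0) has moves -b-> m2, -d-> m2, -d-> m3
  m2 = 0 has moves stopped
  m3 = c.0 has moves -c-> m2
Q's transition system — 4 states:
  n0 = b.(d.c.0 + (d.0 + c.0)) has moves -b-> n1
  n1 = d.c.0 + (d.0 + c.0) has moves -c-> n2, -d-> n2, -d-> n3
  n2 = 0 has moves stopped
  n3 = c.0 has moves -c-> n2
Executing bb from P (initial set {m0}):
  [1] b ⇒ {m1}
  [2] b ⇒ {m2}
  ✓ P
Executing bb from Q (initial set {n0}):
  [1] b ⇒ {n1}
  [2] b ⇒ no successor for Q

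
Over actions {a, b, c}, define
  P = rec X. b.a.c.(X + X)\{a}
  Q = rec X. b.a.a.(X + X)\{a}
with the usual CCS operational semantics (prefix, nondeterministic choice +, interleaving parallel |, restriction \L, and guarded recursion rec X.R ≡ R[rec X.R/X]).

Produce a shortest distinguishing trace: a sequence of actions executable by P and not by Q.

P's transition system — 5 states:
  m0 = rec X. b.a.c.(X + X)\{a} → -b-> m1
  m1 = a.c.((rec X. b.a.c.(X + X)\{a}) + (rec X. b.a.c.(X + X)\{a}))\{a} → -a-> m2
  m2 = c.((rec X. b.a.c.(X + X)\{a}) + (rec X. b.a.c.(X + X)\{a}))\{a} → -c-> m3
  m3 = ((rec X. b.a.c.(X + X)\{a}) + (rec X. b.a.c.(X + X)\{a}))\{a} → -b-> m4
  m4 = (a.c.((rec X. b.a.c.(X + X)\{a}) + (rec X. b.a.c.(X + X)\{a}))\{a})\{a} → (no moves)
Q's transition system — 5 states:
  n0 = rec X. b.a.a.(X + X)\{a} → -b-> n1
  n1 = a.a.((rec X. b.a.a.(X + X)\{a}) + (rec X. b.a.a.(X + X)\{a}))\{a} → -a-> n2
  n2 = a.((rec X. b.a.a.(X + X)\{a}) + (rec X. b.a.a.(X + X)\{a}))\{a} → -a-> n3
  n3 = ((rec X. b.a.a.(X + X)\{a}) + (rec X. b.a.a.(X + X)\{a}))\{a} → -b-> n4
  n4 = (a.a.((rec X. b.a.a.(X + X)\{a}) + (rec X. b.a.a.(X + X)\{a}))\{a})\{a} → (no moves)
Run σ = ⟨bac⟩ on P: start {m0}
  step 1 (b): {m1}
  step 2 (a): {m2}
  step 3 (c): {m3}
  — P admits the full trace.
Run σ = ⟨bac⟩ on Q: start {n0}
  step 1 (b): {n1}
  step 2 (a): {n2}
  step 3 (c): ∅ (Q stuck)

bac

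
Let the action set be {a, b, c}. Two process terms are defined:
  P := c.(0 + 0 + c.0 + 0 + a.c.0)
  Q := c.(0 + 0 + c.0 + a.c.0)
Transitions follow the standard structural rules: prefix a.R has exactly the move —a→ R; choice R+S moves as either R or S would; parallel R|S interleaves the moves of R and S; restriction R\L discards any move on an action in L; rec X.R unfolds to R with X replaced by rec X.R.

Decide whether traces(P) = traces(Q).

LTS(P): 4 reachable states
  m0 = c.(0 + 0 + c.0 + 0 + a.c.0) :: -c-> m1
  m1 = 0 + 0 + c.0 + 0 + a.c.0 :: -a-> m2, -c-> m3
  m2 = c.0 :: -c-> m3
  m3 = 0 :: deadlocked
LTS(Q): 4 reachable states
  n0 = c.(0 + 0 + c.0 + a.c.0) :: -c-> n1
  n1 = 0 + 0 + c.0 + a.c.0 :: -a-> n2, -c-> n3
  n2 = c.0 :: -c-> n3
  n3 = 0 :: deadlocked
Coarsest stable partition (strong bisimilarity classes):
  B0 = {m0, n0}
  B1 = {m1, n1}
  B2 = {m2, n2}
  B3 = {m3, n3}
m0 ∈ B0, n0 ∈ B0 → same block
Bisimilar ⇒ trace-equivalent.

trace-equivalent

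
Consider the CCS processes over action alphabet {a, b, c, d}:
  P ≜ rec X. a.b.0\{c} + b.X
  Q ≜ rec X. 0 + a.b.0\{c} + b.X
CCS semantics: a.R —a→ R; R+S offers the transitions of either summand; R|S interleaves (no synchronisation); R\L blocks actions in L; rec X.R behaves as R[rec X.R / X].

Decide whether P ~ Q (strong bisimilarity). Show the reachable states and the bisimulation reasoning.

Reachable graph of P (3 states):
  s0 = rec X. a.b.0\{c} + b.X :: ··a··> s1, ··b··> s0
  s1 = b.0\{c} :: ··b··> s2
  s2 = 0\{c} :: deadlocked
Reachable graph of Q (3 states):
  t0 = rec X. 0 + a.b.0\{c} + b.X :: ··a··> t1, ··b··> t0
  t1 = b.0\{c} :: ··b··> t2
  t2 = 0\{c} :: deadlocked
Coarsest stable partition (strong bisimilarity classes):
  B0 = {s0, t0}
  B1 = {s1, t1}
  B2 = {s2, t2}
s0 ∈ B0, t0 ∈ B0 → same block

bisimilar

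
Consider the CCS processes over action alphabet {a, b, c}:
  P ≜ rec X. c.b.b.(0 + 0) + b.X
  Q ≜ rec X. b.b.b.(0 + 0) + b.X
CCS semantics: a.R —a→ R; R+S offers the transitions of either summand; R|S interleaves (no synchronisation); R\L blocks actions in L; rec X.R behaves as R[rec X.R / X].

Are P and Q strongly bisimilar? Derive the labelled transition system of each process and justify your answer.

not bisimilar

LTS(P): 4 reachable states
  p0 = rec X. c.b.b.(0 + 0) + b.X :: -b-> p0, -c-> p1
  p1 = b.b.(0 + 0) :: -b-> p2
  p2 = b.(0 + 0) :: -b-> p3
  p3 = 0 + 0 :: (no moves)
LTS(Q): 4 reachable states
  q0 = rec X. b.b.b.(0 + 0) + b.X :: -b-> q0, -b-> q1
  q1 = b.b.(0 + 0) :: -b-> q2
  q2 = b.(0 + 0) :: -b-> q3
  q3 = 0 + 0 :: (no moves)
Partition-refinement fixed point:
  B0 = {p0}
  B1 = {p1, q1}
  B2 = {p2, q2}
  B3 = {p3, q3}
  B4 = {q0}
p0 ∈ B0, q0 ∈ B4 → different blocks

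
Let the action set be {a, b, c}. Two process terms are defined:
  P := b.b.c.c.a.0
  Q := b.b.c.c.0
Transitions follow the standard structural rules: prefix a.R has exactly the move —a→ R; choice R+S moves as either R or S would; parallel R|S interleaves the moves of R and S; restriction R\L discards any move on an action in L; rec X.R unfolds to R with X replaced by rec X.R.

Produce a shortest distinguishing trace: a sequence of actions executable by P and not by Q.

Reachable graph of P (6 states):
  p0 = b.b.c.c.a.0 has moves -b-> p1
  p1 = b.c.c.a.0 has moves -b-> p2
  p2 = c.c.a.0 has moves -c-> p3
  p3 = c.a.0 has moves -c-> p4
  p4 = a.0 has moves -a-> p5
  p5 = 0 has moves deadlocked
Reachable graph of Q (5 states):
  q0 = b.b.c.c.0 has moves -b-> q1
  q1 = b.c.c.0 has moves -b-> q2
  q2 = c.c.0 has moves -c-> q3
  q3 = c.0 has moves -c-> q4
  q4 = 0 has moves deadlocked
Executing bbcca from P (initial set {p0}):
  [1] b ⇒ {p1}
  [2] b ⇒ {p2}
  [3] c ⇒ {p3}
  [4] c ⇒ {p4}
  [5] a ⇒ {p5}
  ✓ P
Executing bbcca from Q (initial set {q0}):
  [1] b ⇒ {q1}
  [2] b ⇒ {q2}
  [3] c ⇒ {q3}
  [4] c ⇒ {q4}
  [5] a ⇒ ∅ (Q stuck)

bbcca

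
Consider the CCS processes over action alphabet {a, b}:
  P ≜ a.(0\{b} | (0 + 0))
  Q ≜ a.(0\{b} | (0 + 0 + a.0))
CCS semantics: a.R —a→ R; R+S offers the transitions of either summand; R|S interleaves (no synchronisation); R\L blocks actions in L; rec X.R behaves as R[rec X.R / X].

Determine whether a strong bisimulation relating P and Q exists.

P's transition system — 2 states:
  u0 = a.(0\{b} | (0 + 0)) ⊢ ··a··> u1
  u1 = 0\{b} | (0 + 0) ⊢ stopped
Q's transition system — 3 states:
  v0 = a.(0\{b} | (0 + 0 + a.0)) ⊢ ··a··> v1
  v1 = 0\{b} | (0 + 0 + a.0) ⊢ ··a··> v2
  v2 = 0\{b} | 0 ⊢ stopped
Bisimilarity quotient blocks:
  B0 = {u0, v1}
  B1 = {u1, v2}
  B2 = {v0}
u0 ∈ B0, v0 ∈ B2 → different blocks

not bisimilar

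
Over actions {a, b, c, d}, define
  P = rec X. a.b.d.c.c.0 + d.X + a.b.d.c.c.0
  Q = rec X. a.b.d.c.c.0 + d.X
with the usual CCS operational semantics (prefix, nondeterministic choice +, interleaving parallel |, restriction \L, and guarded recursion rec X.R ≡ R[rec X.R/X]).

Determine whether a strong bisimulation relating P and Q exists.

Reachable graph of P (6 states):
  u0 = rec X. a.b.d.c.c.0 + d.X + a.b.d.c.c.0 | --a--▸ u1, --d--▸ u0
  u1 = b.d.c.c.0 | --b--▸ u2
  u2 = d.c.c.0 | --d--▸ u3
  u3 = c.c.0 | --c--▸ u4
  u4 = c.0 | --c--▸ u5
  u5 = 0 | stopped
Reachable graph of Q (6 states):
  v0 = rec X. a.b.d.c.c.0 + d.X | --a--▸ v1, --d--▸ v0
  v1 = b.d.c.c.0 | --b--▸ v2
  v2 = d.c.c.0 | --d--▸ v3
  v3 = c.c.0 | --c--▸ v4
  v4 = c.0 | --c--▸ v5
  v5 = 0 | stopped
Partition-refinement fixed point:
  B0 = {u0, v0}
  B1 = {u1, v1}
  B2 = {u2, v2}
  B3 = {u3, v3}
  B4 = {u4, v4}
  B5 = {u5, v5}
u0 ∈ B0, v0 ∈ B0 → same block

P ~ Q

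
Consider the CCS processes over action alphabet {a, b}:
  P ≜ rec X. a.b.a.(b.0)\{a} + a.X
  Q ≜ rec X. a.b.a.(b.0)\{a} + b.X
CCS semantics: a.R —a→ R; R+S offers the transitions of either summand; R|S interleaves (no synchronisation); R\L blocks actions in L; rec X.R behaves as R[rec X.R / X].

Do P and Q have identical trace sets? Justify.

NO — witness ⟨aa⟩

P's transition system — 5 states:
  u0 = rec X. a.b.a.(b.0)\{a} + a.X | ··a··> u0, ··a··> u1
  u1 = b.a.(b.0)\{a} | ··b··> u2
  u2 = a.(b.0)\{a} | ··a··> u3
  u3 = (b.0)\{a} | ··b··> u4
  u4 = 0\{a} | ∅
Q's transition system — 5 states:
  v0 = rec X. a.b.a.(b.0)\{a} + b.X | ··a··> v1, ··b··> v0
  v1 = b.a.(b.0)\{a} | ··b··> v2
  v2 = a.(b.0)\{a} | ··a··> v3
  v3 = (b.0)\{a} | ··b··> v4
  v4 = 0\{a} | ∅
Trace ⟨aa⟩ through P, begin at {u0}:
  [1] a ⇒ {u0, u1}
  [2] a ⇒ {u0, u1}
  — P admits the full trace.
Trace ⟨aa⟩ through Q, begin at {v0}:
  [1] a ⇒ {v1}
  [2] a ⇒ ∅  — Q cannot continue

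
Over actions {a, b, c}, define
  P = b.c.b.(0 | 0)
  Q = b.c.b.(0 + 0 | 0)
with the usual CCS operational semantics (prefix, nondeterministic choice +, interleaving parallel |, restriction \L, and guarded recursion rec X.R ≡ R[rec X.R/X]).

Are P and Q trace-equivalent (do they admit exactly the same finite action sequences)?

trace-equivalent

Reachable graph of P (4 states):
  m0 = b.c.b.(0 | 0) → =b=> m1
  m1 = c.b.(0 | 0) → =c=> m2
  m2 = b.(0 | 0) → =b=> m3
  m3 = 0 | 0 → deadlocked
Reachable graph of Q (4 states):
  n0 = b.c.b.(0 + 0 | 0) → =b=> n1
  n1 = c.b.(0 + 0 | 0) → =c=> n2
  n2 = b.(0 + 0 | 0) → =b=> n3
  n3 = 0 + 0 | 0 → deadlocked
Coarsest stable partition (strong bisimilarity classes):
  B0 = {m0, n0}
  B1 = {m1, n1}
  B2 = {m2, n2}
  B3 = {m3, n3}
m0 ∈ B0, n0 ∈ B0 → same block
Bisimilar ⇒ trace-equivalent.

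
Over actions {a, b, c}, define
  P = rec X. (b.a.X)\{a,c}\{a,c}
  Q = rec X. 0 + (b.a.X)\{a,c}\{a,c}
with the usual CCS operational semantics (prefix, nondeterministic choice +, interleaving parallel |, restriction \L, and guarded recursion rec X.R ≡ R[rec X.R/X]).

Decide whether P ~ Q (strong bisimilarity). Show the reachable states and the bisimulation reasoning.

Reachable graph of P (2 states):
  m0 = rec X. (b.a.X)\{a,c}\{a,c} → —b→ m1
  m1 = (a.(rec X. (b.a.X)\{a,c}\{a,c}))\{a,c}\{a,c} → ∅
Reachable graph of Q (2 states):
  n0 = rec X. 0 + (b.a.X)\{a,c}\{a,c} → —b→ n1
  n1 = (a.(rec X. 0 + (b.a.X)\{a,c}\{a,c}))\{a,c}\{a,c} → ∅
Bisimilarity quotient blocks:
  B0 = {m0, n0}
  B1 = {m1, n1}
m0 ∈ B0, n0 ∈ B0 → same block

P ~ Q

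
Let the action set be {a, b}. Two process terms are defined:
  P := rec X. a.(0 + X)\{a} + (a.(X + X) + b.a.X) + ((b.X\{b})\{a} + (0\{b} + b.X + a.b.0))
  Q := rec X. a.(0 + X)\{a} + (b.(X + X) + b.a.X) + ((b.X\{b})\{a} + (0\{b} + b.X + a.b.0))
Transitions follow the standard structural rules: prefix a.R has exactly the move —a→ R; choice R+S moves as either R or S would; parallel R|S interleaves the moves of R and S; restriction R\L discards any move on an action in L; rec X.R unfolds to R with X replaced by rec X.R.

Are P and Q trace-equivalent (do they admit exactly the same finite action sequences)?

LTS(P): 10 reachable states
  m0 = rec X. a.(0 + X)\{a} + (a.(X + X) + b.a.X) + ((b.X\{b})\{a} + (0\{b} + b.X + a.b.0)) ⊢ =a=> m1, =a=> m2, =a=> m3, =b=> m0, =b=> m4, =b=> m5
  m1 = (0 + (rec X. a.(0 + X)\{a} + (a.(X + X) + b.a.X) + ((b.X\{b})\{a} + (0\{b} + b.X + a.b.0))))\{a} ⊢ =b=> m6, =b=> m7, =b=> m8
  m2 = (rec X. a.(0 + X)\{a} + (a.(X + X) + b.a.X) + ((b.X\{b})\{a} + (0\{b} + b.X + a.b.0))) + (rec X. a.(0 + X)\{a} + (a.(X + X) + b.a.X) + ((b.X\{b})\{a} + (0\{b} + b.X + a.b.0))) ⊢ =a=> m1, =a=> m2, =a=> m3, =b=> m0, =b=> m4, =b=> m5
  m3 = b.0 ⊢ =b=> m9
  m4 = (rec X. a.(0 + X)\{a} + (a.(X + X) + b.a.X) + ((b.X\{b})\{a} + (0\{b} + b.X + a.b.0)))\{b}\{a} ⊢ (no moves)
  m5 = a.(rec X. a.(0 + X)\{a} + (a.(X + X) + b.a.X) + ((b.X\{b})\{a} + (0\{b} + b.X + a.b.0))) ⊢ =a=> m0
  m6 = (a.(rec X. a.(0 + X)\{a} + (a.(X + X) + b.a.X) + ((b.X\{b})\{a} + (0\{b} + b.X + a.b.0))))\{a} ⊢ (no moves)
  m7 = (rec X. a.(0 + X)\{a} + (a.(X + X) + b.a.X) + ((b.X\{b})\{a} + (0\{b} + b.X + a.b.0)))\{a} ⊢ =b=> m6, =b=> m7, =b=> m8
  m8 = (rec X. a.(0 + X)\{a} + (a.(X + X) + b.a.X) + ((b.X\{b})\{a} + (0\{b} + b.X + a.b.0)))\{b}\{a}\{a} ⊢ (no moves)
  m9 = 0 ⊢ (no moves)
LTS(Q): 11 reachable states
  n0 = rec X. a.(0 + X)\{a} + (b.(X + X) + b.a.X) + ((b.X\{b})\{a} + (0\{b} + b.X + a.b.0)) ⊢ =a=> n1, =a=> n2, =b=> n0, =b=> n3, =b=> n4, =b=> n5
  n1 = (0 + (rec X. a.(0 + X)\{a} + (b.(X + X) + b.a.X) + ((b.X\{b})\{a} + (0\{b} + b.X + a.b.0))))\{a} ⊢ =b=> n6, =b=> n7, =b=> n8, =b=> n9
  n2 = b.0 ⊢ =b=> n10
  n3 = (rec X. a.(0 + X)\{a} + (b.(X + X) + b.a.X) + ((b.X\{b})\{a} + (0\{b} + b.X + a.b.0))) + (rec X. a.(0 + X)\{a} + (b.(X + X) + b.a.X) + ((b.X\{b})\{a} + (0\{b} + b.X + a.b.0))) ⊢ =a=> n1, =a=> n2, =b=> n0, =b=> n3, =b=> n4, =b=> n5
  n4 = (rec X. a.(0 + X)\{a} + (b.(X + X) + b.a.X) + ((b.X\{b})\{a} + (0\{b} + b.X + a.b.0)))\{b}\{a} ⊢ (no moves)
  n5 = a.(rec X. a.(0 + X)\{a} + (b.(X + X) + b.a.X) + ((b.X\{b})\{a} + (0\{b} + b.X + a.b.0))) ⊢ =a=> n0
  n6 = ((rec X. a.(0 + X)\{a} + (b.(X + X) + b.a.X) + ((b.X\{b})\{a} + (0\{b} + b.X + a.b.0))) + (rec X. a.(0 + X)\{a} + (b.(X + X) + b.a.X) + ((b.X\{b})\{a} + (0\{b} + b.X + a.b.0))))\{a} ⊢ =b=> n6, =b=> n7, =b=> n8, =b=> n9
  n7 = (a.(rec X. a.(0 + X)\{a} + (b.(X + X) + b.a.X) + ((b.X\{b})\{a} + (0\{b} + b.X + a.b.0))))\{a} ⊢ (no moves)
  n8 = (rec X. a.(0 + X)\{a} + (b.(X + X) + b.a.X) + ((b.X\{b})\{a} + (0\{b} + b.X + a.b.0)))\{a} ⊢ =b=> n6, =b=> n7, =b=> n8, =b=> n9
  n9 = (rec X. a.(0 + X)\{a} + (b.(X + X) + b.a.X) + ((b.X\{b})\{a} + (0\{b} + b.X + a.b.0)))\{b}\{a}\{a} ⊢ (no moves)
  n10 = 0 ⊢ (no moves)
Trace ⟨aa⟩ through P, begin at {m0}:
  step 1 (a): {m1, m2, m3}
  step 2 (a): {m1, m2, m3}
  P completes σ.
Trace ⟨aa⟩ through Q, begin at {n0}:
  step 1 (a): {n1, n2}
  step 2 (a): ∅ (Q stuck)

trace-distinct — witness ⟨aa⟩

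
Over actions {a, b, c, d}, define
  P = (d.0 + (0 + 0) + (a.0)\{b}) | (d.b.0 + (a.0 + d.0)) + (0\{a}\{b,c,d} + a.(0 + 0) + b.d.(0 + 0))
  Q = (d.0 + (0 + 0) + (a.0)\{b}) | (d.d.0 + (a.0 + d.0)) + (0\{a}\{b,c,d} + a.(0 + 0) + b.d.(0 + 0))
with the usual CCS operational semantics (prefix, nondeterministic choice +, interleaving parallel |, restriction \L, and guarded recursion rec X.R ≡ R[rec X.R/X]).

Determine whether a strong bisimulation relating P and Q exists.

not bisimilar

LTS(P): 11 reachable states
  u0 = (d.0 + (0 + 0) + (a.0)\{b}) | (d.b.0 + (a.0 + d.0)) + (0\{a}\{b,c,d} + a.(0 + 0) + b.d.(0 + 0)) ⊢ --a--▸ u1, --a--▸ u2, --a--▸ u3, --b--▸ u4, --d--▸ u1, --d--▸ u5, --d--▸ u6
  u1 = (d.0 + (0 + 0) + (a.0)\{b}) | 0 ⊢ --a--▸ u7, --d--▸ u8
  u2 = 0 + 0 ⊢ deadlocked
  u3 = 0\{b} | (d.b.0 + (a.0 + d.0)) ⊢ --a--▸ u7, --d--▸ u7, --d--▸ u9
  u4 = d.(0 + 0) ⊢ --d--▸ u2
  u5 = (d.0 + (0 + 0) + (a.0)\{b}) | b.0 ⊢ --a--▸ u9, --b--▸ u1, --d--▸ u10
  u6 = 0 | (d.b.0 + (a.0 + d.0)) ⊢ --a--▸ u8, --d--▸ u10, --d--▸ u8
  u7 = 0\{b} | 0 ⊢ deadlocked
  u8 = 0 | 0 ⊢ deadlocked
  u9 = 0\{b} | b.0 ⊢ --b--▸ u7
  u10 = 0 | b.0 ⊢ --b--▸ u8
LTS(Q): 11 reachable states
  v0 = (d.0 + (0 + 0) + (a.0)\{b}) | (d.d.0 + (a.0 + d.0)) + (0\{a}\{b,c,d} + a.(0 + 0) + b.d.(0 + 0)) ⊢ --a--▸ v1, --a--▸ v2, --a--▸ v3, --b--▸ v4, --d--▸ v1, --d--▸ v5, --d--▸ v6
  v1 = (d.0 + (0 + 0) + (a.0)\{b}) | 0 ⊢ --a--▸ v7, --d--▸ v8
  v2 = 0 + 0 ⊢ deadlocked
  v3 = 0\{b} | (d.d.0 + (a.0 + d.0)) ⊢ --a--▸ v7, --d--▸ v7, --d--▸ v9
  v4 = d.(0 + 0) ⊢ --d--▸ v2
  v5 = (d.0 + (0 + 0) + (a.0)\{b}) | d.0 ⊢ --a--▸ v9, --d--▸ v1, --d--▸ v10
  v6 = 0 | (d.d.0 + (a.0 + d.0)) ⊢ --a--▸ v8, --d--▸ v10, --d--▸ v8
  v7 = 0\{b} | 0 ⊢ deadlocked
  v8 = 0 | 0 ⊢ deadlocked
  v9 = 0\{b} | d.0 ⊢ --d--▸ v7
  v10 = 0 | d.0 ⊢ --d--▸ v8
Partition-refinement fixed point:
  B0 = {u0}
  B1 = {u5}
  B2 = {u10, u9}
  B3 = {u2, u7, u8, v2, v7, v8}
  B4 = {u1, v1}
  B5 = {u4, v10, v4, v9}
  B6 = {u3, u6}
  B7 = {v0}
  B8 = {v3, v6}
  B9 = {v5}
u0 ∈ B0, v0 ∈ B7 → different blocks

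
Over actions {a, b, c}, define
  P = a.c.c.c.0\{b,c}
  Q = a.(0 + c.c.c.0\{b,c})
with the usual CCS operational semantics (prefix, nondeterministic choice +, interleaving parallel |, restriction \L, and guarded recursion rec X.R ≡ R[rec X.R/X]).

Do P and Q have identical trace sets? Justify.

LTS(P): 5 reachable states
  u0 = a.c.c.c.0\{b,c} has moves =a=> u1
  u1 = c.c.c.0\{b,c} has moves =c=> u2
  u2 = c.c.0\{b,c} has moves =c=> u3
  u3 = c.0\{b,c} has moves =c=> u4
  u4 = 0\{b,c} has moves stopped
LTS(Q): 5 reachable states
  v0 = a.(0 + c.c.c.0\{b,c}) has moves =a=> v1
  v1 = 0 + c.c.c.0\{b,c} has moves =c=> v2
  v2 = c.c.0\{b,c} has moves =c=> v3
  v3 = c.0\{b,c} has moves =c=> v4
  v4 = 0\{b,c} has moves stopped
Coarsest stable partition (strong bisimilarity classes):
  B0 = {u0, v0}
  B1 = {u1, v1}
  B2 = {u2, v2}
  B3 = {u3, v3}
  B4 = {u4, v4}
u0 ∈ B0, v0 ∈ B0 → same block
Bisimilar ⇒ trace-equivalent.

YES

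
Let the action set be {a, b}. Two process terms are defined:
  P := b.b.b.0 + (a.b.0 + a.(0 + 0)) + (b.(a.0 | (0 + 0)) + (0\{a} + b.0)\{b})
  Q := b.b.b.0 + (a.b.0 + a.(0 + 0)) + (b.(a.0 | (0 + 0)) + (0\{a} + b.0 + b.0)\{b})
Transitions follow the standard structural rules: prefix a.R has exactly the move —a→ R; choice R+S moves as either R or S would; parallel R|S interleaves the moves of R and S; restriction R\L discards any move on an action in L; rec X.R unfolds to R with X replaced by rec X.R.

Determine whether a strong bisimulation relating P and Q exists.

P's transition system — 7 states:
  s0 = b.b.b.0 + (a.b.0 + a.(0 + 0)) + (b.(a.0 | (0 + 0)) + (0\{a} + b.0)\{b}) :: —a→ s1, —a→ s2, —b→ s3, —b→ s4
  s1 = 0 + 0 :: ·
  s2 = b.0 :: —b→ s5
  s3 = a.0 | (0 + 0) :: —a→ s6
  s4 = b.b.0 :: —b→ s2
  s5 = 0 :: ·
  s6 = 0 | (0 + 0) :: ·
Q's transition system — 7 states:
  t0 = b.b.b.0 + (a.b.0 + a.(0 + 0)) + (b.(a.0 | (0 + 0)) + (0\{a} + b.0 + b.0)\{b}) :: —a→ t1, —a→ t2, —b→ t3, —b→ t4
  t1 = 0 + 0 :: ·
  t2 = b.0 :: —b→ t5
  t3 = a.0 | (0 + 0) :: —a→ t6
  t4 = b.b.0 :: —b→ t2
  t5 = 0 :: ·
  t6 = 0 | (0 + 0) :: ·
Partition-refinement fixed point:
  B0 = {s0, t0}
  B1 = {s4, t4}
  B2 = {s2, t2}
  B3 = {s1, s5, s6, t1, t5, t6}
  B4 = {s3, t3}
s0 ∈ B0, t0 ∈ B0 → same block

bisimilar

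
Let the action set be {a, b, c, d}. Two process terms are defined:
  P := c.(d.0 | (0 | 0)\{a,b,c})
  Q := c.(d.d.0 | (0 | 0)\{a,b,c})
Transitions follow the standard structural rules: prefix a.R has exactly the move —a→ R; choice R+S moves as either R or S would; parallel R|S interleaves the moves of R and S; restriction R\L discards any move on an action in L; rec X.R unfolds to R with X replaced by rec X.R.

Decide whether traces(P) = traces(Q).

P's transition system — 3 states:
  p0 = c.(d.0 | (0 | 0)\{a,b,c}) has moves =c=> p1
  p1 = d.0 | (0 | 0)\{a,b,c} has moves =d=> p2
  p2 = 0 | (0 | 0)\{a,b,c} has moves (no moves)
Q's transition system — 4 states:
  q0 = c.(d.d.0 | (0 | 0)\{a,b,c}) has moves =c=> q1
  q1 = d.d.0 | (0 | 0)\{a,b,c} has moves =d=> q2
  q2 = d.0 | (0 | 0)\{a,b,c} has moves =d=> q3
  q3 = 0 | (0 | 0)\{a,b,c} has moves (no moves)
Executing cdd from Q (initial set {q0}):
  [1] c ⇒ {q1}
  [2] d ⇒ {q2}
  [3] d ⇒ {q3}
  Q completes σ.
Executing cdd from P (initial set {p0}):
  [1] c ⇒ {p1}
  [2] d ⇒ {p2}
  [3] d ⇒ ∅ (P stuck)

NO — witness ⟨cdd⟩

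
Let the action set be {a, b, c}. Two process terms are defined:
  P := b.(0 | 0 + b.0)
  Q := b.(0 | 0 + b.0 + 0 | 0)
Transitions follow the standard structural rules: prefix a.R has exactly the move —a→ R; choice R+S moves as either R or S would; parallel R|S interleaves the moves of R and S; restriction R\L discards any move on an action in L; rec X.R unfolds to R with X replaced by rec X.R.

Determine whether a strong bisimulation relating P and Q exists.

Reachable graph of P (3 states):
  p0 = b.(0 | 0 + b.0) → ··b··> p1
  p1 = 0 | 0 + b.0 → ··b··> p2
  p2 = 0 → ∅
Reachable graph of Q (3 states):
  q0 = b.(0 | 0 + b.0 + 0 | 0) → ··b··> q1
  q1 = 0 | 0 + b.0 + 0 | 0 → ··b··> q2
  q2 = 0 → ∅
Partition-refinement fixed point:
  B0 = {p0, q0}
  B1 = {p1, q1}
  B2 = {p2, q2}
p0 ∈ B0, q0 ∈ B0 → same block

bisimilar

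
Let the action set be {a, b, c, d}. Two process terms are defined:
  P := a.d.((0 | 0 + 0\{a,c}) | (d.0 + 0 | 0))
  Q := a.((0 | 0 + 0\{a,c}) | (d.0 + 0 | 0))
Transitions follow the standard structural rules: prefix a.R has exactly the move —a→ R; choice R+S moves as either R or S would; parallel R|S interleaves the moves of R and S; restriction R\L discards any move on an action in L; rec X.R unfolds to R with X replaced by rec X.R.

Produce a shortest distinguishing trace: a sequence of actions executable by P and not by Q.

P's transition system — 4 states:
  m0 = a.d.((0 | 0 + 0\{a,c}) | (d.0 + 0 | 0)) → —a→ m1
  m1 = d.((0 | 0 + 0\{a,c}) | (d.0 + 0 | 0)) → —d→ m2
  m2 = (0 | 0 + 0\{a,c}) | (d.0 + 0 | 0) → —d→ m3
  m3 = (0 | 0 + 0\{a,c}) | 0 → stopped
Q's transition system — 3 states:
  n0 = a.((0 | 0 + 0\{a,c}) | (d.0 + 0 | 0)) → —a→ n1
  n1 = (0 | 0 + 0\{a,c}) | (d.0 + 0 | 0) → —d→ n2
  n2 = (0 | 0 + 0\{a,c}) | 0 → stopped
Run σ = ⟨add⟩ on P: start {m0}
  [1] a ⇒ {m1}
  [2] d ⇒ {m2}
  [3] d ⇒ {m3}
  — P admits the full trace.
Run σ = ⟨add⟩ on Q: start {n0}
  [1] a ⇒ {n1}
  [2] d ⇒ {n2}
  [3] d ⇒ no successor for Q

add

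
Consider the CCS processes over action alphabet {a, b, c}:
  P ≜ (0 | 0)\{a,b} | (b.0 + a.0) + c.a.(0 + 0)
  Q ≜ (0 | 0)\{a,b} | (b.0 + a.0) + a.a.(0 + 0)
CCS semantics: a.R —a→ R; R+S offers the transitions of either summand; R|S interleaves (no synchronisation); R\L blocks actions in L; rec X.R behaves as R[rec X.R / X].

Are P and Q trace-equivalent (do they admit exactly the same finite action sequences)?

LTS(P): 4 reachable states
  u0 = (0 | 0)\{a,b} | (b.0 + a.0) + c.a.(0 + 0) :: -a-> u1, -b-> u1, -c-> u2
  u1 = (0 | 0)\{a,b} | 0 :: ∅
  u2 = a.(0 + 0) :: -a-> u3
  u3 = 0 + 0 :: ∅
LTS(Q): 4 reachable states
  v0 = (0 | 0)\{a,b} | (b.0 + a.0) + a.a.(0 + 0) :: -a-> v1, -a-> v2, -b-> v1
  v1 = (0 | 0)\{a,b} | 0 :: ∅
  v2 = a.(0 + 0) :: -a-> v3
  v3 = 0 + 0 :: ∅
Trace ⟨c⟩ through P, begin at {u0}:
  after c @ step 1: {u2}
  ✓ P
Trace ⟨c⟩ through Q, begin at {v0}:
  after c @ step 1: ∅ (Q stuck)

NO — witness ⟨c⟩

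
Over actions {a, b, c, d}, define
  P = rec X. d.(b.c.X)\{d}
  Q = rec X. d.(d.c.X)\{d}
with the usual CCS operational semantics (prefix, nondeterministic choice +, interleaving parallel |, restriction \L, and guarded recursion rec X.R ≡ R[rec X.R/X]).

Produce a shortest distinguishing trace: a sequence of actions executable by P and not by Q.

Reachable graph of P (4 states):
  m0 = rec X. d.(b.c.X)\{d} :: -d-> m1
  m1 = (b.c.(rec X. d.(b.c.X)\{d}))\{d} :: -b-> m2
  m2 = (c.(rec X. d.(b.c.X)\{d}))\{d} :: -c-> m3
  m3 = (rec X. d.(b.c.X)\{d})\{d} :: deadlocked
Reachable graph of Q (2 states):
  n0 = rec X. d.(d.c.X)\{d} :: -d-> n1
  n1 = (d.c.(rec X. d.(d.c.X)\{d}))\{d} :: deadlocked
Run σ = ⟨db⟩ on P: start {m0}
  after d @ step 1: {m1}
  after b @ step 2: {m2}
  ✓ P
Run σ = ⟨db⟩ on Q: start {n0}
  after d @ step 1: {n1}
  after b @ step 2: no successor for Q

db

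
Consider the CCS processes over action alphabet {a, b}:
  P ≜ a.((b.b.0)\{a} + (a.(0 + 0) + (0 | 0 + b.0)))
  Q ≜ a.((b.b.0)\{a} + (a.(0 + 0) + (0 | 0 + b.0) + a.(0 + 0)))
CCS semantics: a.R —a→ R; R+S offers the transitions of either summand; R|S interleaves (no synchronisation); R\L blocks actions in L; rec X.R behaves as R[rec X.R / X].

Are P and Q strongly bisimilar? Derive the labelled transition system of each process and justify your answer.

YES

P's transition system — 6 states:
  p0 = a.((b.b.0)\{a} + (a.(0 + 0) + (0 | 0 + b.0))) → --a--▸ p1
  p1 = (b.b.0)\{a} + (a.(0 + 0) + (0 | 0 + b.0)) → --a--▸ p2, --b--▸ p3, --b--▸ p4
  p2 = 0 + 0 → deadlocked
  p3 = (b.0)\{a} → --b--▸ p5
  p4 = 0 → deadlocked
  p5 = 0\{a} → deadlocked
Q's transition system — 6 states:
  q0 = a.((b.b.0)\{a} + (a.(0 + 0) + (0 | 0 + b.0) + a.(0 + 0))) → --a--▸ q1
  q1 = (b.b.0)\{a} + (a.(0 + 0) + (0 | 0 + b.0) + a.(0 + 0)) → --a--▸ q2, --b--▸ q3, --b--▸ q4
  q2 = 0 + 0 → deadlocked
  q3 = (b.0)\{a} → --b--▸ q5
  q4 = 0 → deadlocked
  q5 = 0\{a} → deadlocked
Partition-refinement fixed point:
  B0 = {p0, q0}
  B1 = {p1, q1}
  B2 = {p2, p4, p5, q2, q4, q5}
  B3 = {p3, q3}
p0 ∈ B0, q0 ∈ B0 → same block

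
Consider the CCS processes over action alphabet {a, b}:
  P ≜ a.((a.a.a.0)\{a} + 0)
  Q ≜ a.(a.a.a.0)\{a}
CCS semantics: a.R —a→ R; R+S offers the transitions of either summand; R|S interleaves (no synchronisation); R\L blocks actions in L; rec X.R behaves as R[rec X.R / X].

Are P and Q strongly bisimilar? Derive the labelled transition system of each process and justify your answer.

P ~ Q

P's transition system — 2 states:
  s0 = a.((a.a.a.0)\{a} + 0) → --a--▸ s1
  s1 = (a.a.a.0)\{a} + 0 → deadlocked
Q's transition system — 2 states:
  t0 = a.(a.a.a.0)\{a} → --a--▸ t1
  t1 = (a.a.a.0)\{a} → deadlocked
Coarsest stable partition (strong bisimilarity classes):
  B0 = {s0, t0}
  B1 = {s1, t1}
s0 ∈ B0, t0 ∈ B0 → same block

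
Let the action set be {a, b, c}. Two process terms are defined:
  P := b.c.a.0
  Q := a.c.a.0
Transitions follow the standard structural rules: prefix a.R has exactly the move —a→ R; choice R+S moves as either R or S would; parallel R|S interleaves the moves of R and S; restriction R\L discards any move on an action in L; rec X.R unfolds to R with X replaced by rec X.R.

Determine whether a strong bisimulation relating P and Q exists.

P ≁ Q

Reachable graph of P (4 states):
  m0 = b.c.a.0 ⊢ -b-> m1
  m1 = c.a.0 ⊢ -c-> m2
  m2 = a.0 ⊢ -a-> m3
  m3 = 0 ⊢ (no moves)
Reachable graph of Q (4 states):
  n0 = a.c.a.0 ⊢ -a-> n1
  n1 = c.a.0 ⊢ -c-> n2
  n2 = a.0 ⊢ -a-> n3
  n3 = 0 ⊢ (no moves)
Partition-refinement fixed point:
  B0 = {m0}
  B1 = {m1, n1}
  B2 = {m2, n2}
  B3 = {m3, n3}
  B4 = {n0}
m0 ∈ B0, n0 ∈ B4 → different blocks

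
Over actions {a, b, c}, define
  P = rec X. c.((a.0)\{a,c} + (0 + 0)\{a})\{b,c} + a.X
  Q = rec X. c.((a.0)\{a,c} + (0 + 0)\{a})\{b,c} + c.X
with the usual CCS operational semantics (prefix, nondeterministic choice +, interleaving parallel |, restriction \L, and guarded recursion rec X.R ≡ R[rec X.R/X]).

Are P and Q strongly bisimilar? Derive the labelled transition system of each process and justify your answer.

P ≁ Q

P's transition system — 2 states:
  m0 = rec X. c.((a.0)\{a,c} + (0 + 0)\{a})\{b,c} + a.X :: --a--▸ m0, --c--▸ m1
  m1 = ((a.0)\{a,c} + (0 + 0)\{a})\{b,c} :: (no moves)
Q's transition system — 2 states:
  n0 = rec X. c.((a.0)\{a,c} + (0 + 0)\{a})\{b,c} + c.X :: --c--▸ n0, --c--▸ n1
  n1 = ((a.0)\{a,c} + (0 + 0)\{a})\{b,c} :: (no moves)
Bisimilarity quotient blocks:
  B0 = {m0}
  B1 = {m1, n1}
  B2 = {n0}
m0 ∈ B0, n0 ∈ B2 → different blocks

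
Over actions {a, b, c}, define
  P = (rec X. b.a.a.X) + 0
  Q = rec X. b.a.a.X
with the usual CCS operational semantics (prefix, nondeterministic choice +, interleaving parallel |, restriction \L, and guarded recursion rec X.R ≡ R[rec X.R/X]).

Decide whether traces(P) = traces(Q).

P's transition system — 4 states:
  u0 = (rec X. b.a.a.X) + 0 | --b--▸ u1
  u1 = a.a.(rec X. b.a.a.X) | --a--▸ u2
  u2 = a.(rec X. b.a.a.X) | --a--▸ u3
  u3 = rec X. b.a.a.X | --b--▸ u1
Q's transition system — 3 states:
  v0 = rec X. b.a.a.X | --b--▸ v1
  v1 = a.a.(rec X. b.a.a.X) | --a--▸ v2
  v2 = a.(rec X. b.a.a.X) | --a--▸ v0
Partition-refinement fixed point:
  B0 = {u0, u3, v0}
  B1 = {u1, v1}
  B2 = {u2, v2}
u0 ∈ B0, v0 ∈ B0 → same block
Bisimilar ⇒ trace-equivalent.

traces(P) = traces(Q)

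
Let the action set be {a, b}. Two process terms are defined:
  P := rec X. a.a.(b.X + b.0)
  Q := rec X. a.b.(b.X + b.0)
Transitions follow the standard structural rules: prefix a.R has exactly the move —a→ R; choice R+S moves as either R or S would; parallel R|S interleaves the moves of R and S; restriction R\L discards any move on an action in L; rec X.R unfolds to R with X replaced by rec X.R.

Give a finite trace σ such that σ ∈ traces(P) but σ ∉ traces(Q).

aa

Reachable graph of P (4 states):
  p0 = rec X. a.a.(b.X + b.0) has moves -a-> p1
  p1 = a.(b.(rec X. a.a.(b.X + b.0)) + b.0) has moves -a-> p2
  p2 = b.(rec X. a.a.(b.X + b.0)) + b.0 has moves -b-> p0, -b-> p3
  p3 = 0 has moves (no moves)
Reachable graph of Q (4 states):
  q0 = rec X. a.b.(b.X + b.0) has moves -a-> q1
  q1 = b.(b.(rec X. a.b.(b.X + b.0)) + b.0) has moves -b-> q2
  q2 = b.(rec X. a.b.(b.X + b.0)) + b.0 has moves -b-> q0, -b-> q3
  q3 = 0 has moves (no moves)
Run σ = ⟨aa⟩ on P: start {p0}
  [1] a ⇒ {p1}
  [2] a ⇒ {p2}
  — P admits the full trace.
Run σ = ⟨aa⟩ on Q: start {q0}
  [1] a ⇒ {q1}
  [2] a ⇒ no successor for Q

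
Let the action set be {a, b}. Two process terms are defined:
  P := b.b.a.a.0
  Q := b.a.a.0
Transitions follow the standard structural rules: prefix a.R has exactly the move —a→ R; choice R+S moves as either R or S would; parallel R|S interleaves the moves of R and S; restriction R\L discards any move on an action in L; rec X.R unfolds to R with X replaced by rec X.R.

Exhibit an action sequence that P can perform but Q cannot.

bb

LTS(P): 5 reachable states
  s0 = b.b.a.a.0 ⊢ —b→ s1
  s1 = b.a.a.0 ⊢ —b→ s2
  s2 = a.a.0 ⊢ —a→ s3
  s3 = a.0 ⊢ —a→ s4
  s4 = 0 ⊢ ·
LTS(Q): 4 reachable states
  t0 = b.a.a.0 ⊢ —b→ t1
  t1 = a.a.0 ⊢ —a→ t2
  t2 = a.0 ⊢ —a→ t3
  t3 = 0 ⊢ ·
Trace ⟨bb⟩ through P, begin at {s0}:
  [1] b ⇒ {s1}
  [2] b ⇒ {s2}
  P completes σ.
Trace ⟨bb⟩ through Q, begin at {t0}:
  [1] b ⇒ {t1}
  [2] b ⇒ ∅ (Q stuck)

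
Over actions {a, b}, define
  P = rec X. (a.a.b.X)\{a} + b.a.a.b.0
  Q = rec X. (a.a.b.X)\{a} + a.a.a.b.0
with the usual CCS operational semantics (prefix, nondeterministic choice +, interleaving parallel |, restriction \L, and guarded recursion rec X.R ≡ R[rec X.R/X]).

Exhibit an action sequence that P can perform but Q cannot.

b

P's transition system — 5 states:
  u0 = rec X. (a.a.b.X)\{a} + b.a.a.b.0 has moves —b→ u1
  u1 = a.a.b.0 has moves —a→ u2
  u2 = a.b.0 has moves —a→ u3
  u3 = b.0 has moves —b→ u4
  u4 = 0 has moves (no moves)
Q's transition system — 5 states:
  v0 = rec X. (a.a.b.X)\{a} + a.a.a.b.0 has moves —a→ v1
  v1 = a.a.b.0 has moves —a→ v2
  v2 = a.b.0 has moves —a→ v3
  v3 = b.0 has moves —b→ v4
  v4 = 0 has moves (no moves)
Run σ = ⟨b⟩ on P: start {u0}
  [1] b ⇒ {u1}
  — P admits the full trace.
Run σ = ⟨b⟩ on Q: start {v0}
  [1] b ⇒ ∅  — Q cannot continue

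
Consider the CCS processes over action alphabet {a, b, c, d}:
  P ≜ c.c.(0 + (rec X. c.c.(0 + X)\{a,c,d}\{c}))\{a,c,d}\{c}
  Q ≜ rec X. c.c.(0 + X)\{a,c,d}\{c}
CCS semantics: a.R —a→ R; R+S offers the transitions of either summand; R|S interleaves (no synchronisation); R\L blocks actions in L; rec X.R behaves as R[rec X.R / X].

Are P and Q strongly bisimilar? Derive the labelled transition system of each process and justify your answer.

bisimilar

Reachable graph of P (3 states):
  u0 = c.c.(0 + (rec X. c.c.(0 + X)\{a,c,d}\{c}))\{a,c,d}\{c} :: -c-> u1
  u1 = c.(0 + (rec X. c.c.(0 + X)\{a,c,d}\{c}))\{a,c,d}\{c} :: -c-> u2
  u2 = (0 + (rec X. c.c.(0 + X)\{a,c,d}\{c}))\{a,c,d}\{c} :: ∅
Reachable graph of Q (3 states):
  v0 = rec X. c.c.(0 + X)\{a,c,d}\{c} :: -c-> v1
  v1 = c.(0 + (rec X. c.c.(0 + X)\{a,c,d}\{c}))\{a,c,d}\{c} :: -c-> v2
  v2 = (0 + (rec X. c.c.(0 + X)\{a,c,d}\{c}))\{a,c,d}\{c} :: ∅
Partition-refinement fixed point:
  B0 = {u0, v0}
  B1 = {u1, v1}
  B2 = {u2, v2}
u0 ∈ B0, v0 ∈ B0 → same block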